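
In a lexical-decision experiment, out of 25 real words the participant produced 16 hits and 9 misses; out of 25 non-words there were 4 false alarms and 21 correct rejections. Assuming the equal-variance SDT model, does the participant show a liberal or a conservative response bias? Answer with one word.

z(H) = 0.358, z(FA) = -0.994
c = −½·(z(H) + z(FA)) = 0.318
c > 0 → conservative criterion (biased toward responding “no”).

conservative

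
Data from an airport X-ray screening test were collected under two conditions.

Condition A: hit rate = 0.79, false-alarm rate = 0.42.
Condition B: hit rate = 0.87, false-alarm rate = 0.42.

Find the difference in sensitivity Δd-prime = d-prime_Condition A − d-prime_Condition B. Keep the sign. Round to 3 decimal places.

Condition A: z(0.79) = 0.8064, z(0.42) = -0.2019, d' = 1.0083
Condition B: z(0.87) = 1.1264, z(0.42) = -0.2019, d' = 1.3283
Δd' = d'_Condition A − d'_Condition B = 1.0083 − 1.3283 = -0.3200
Condition B has the higher sensitivity.

Δd-prime = -0.320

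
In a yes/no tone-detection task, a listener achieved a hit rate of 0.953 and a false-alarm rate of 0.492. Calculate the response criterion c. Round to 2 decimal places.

c = -0.83

z(H) = 1.6747
z(FA) = -0.0201
c = −½·[z(H) + z(FA)] = −0.5 × (1.6747 + (-0.0201)) = -0.8273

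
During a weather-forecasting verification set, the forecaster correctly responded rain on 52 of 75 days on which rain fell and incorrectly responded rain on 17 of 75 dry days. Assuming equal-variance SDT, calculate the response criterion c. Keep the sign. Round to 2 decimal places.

c = 0.12

H = 52/75 = 0.6933
FA = 17/75 = 0.2267
Φ⁻¹(H) = 0.505
Φ⁻¹(FA) = -0.750
c = −½·[z(H) + z(FA)] = −0.5 × (0.505 + (-0.750)) = 0.1225
c > 0: the forecaster has a conservative response bias.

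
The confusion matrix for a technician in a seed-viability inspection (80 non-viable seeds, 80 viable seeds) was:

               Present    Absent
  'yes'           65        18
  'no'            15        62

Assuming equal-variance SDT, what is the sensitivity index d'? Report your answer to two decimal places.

H = 65/80 = 0.8125
FA = 18/80 = 0.2250
z(H) = z(0.8125) = 0.887
z(FA) = z(0.2250) = -0.755
d' = z(H) − z(FA) = 0.887 − (-0.755) = 1.642

d' = 1.64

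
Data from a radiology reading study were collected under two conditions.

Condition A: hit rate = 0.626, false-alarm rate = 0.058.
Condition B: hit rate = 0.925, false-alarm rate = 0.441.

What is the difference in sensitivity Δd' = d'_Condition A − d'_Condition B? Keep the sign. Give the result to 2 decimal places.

Δd' = 0.31

Condition A: z(0.626) = 0.321, z(0.058) = -1.572, d' = 1.893
Condition B: z(0.925) = 1.440, z(0.441) = -0.148, d' = 1.588
Δd' = d'_Condition A − d'_Condition B = 1.893 − 1.588 = 0.305
Condition A has the higher sensitivity.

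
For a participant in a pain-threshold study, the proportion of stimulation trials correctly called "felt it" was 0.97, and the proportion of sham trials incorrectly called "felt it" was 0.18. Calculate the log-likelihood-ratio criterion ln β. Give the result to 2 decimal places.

Φ⁻¹(H) = Φ⁻¹(0.97) = 1.881
Φ⁻¹(FA) = Φ⁻¹(0.18) = -0.915
ln β = −½·[z(H)² − z(FA)²] = −0.5 × (3.538 − 0.837) = -1.3505

ln β = -1.35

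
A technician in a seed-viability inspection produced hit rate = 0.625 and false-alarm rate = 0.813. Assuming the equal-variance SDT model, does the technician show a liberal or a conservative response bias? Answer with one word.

z(H) = 0.319, z(FA) = 0.889
c = −½·(z(H) + z(FA)) = -0.604
c < 0 → liberal criterion (biased toward responding “yes”).

liberal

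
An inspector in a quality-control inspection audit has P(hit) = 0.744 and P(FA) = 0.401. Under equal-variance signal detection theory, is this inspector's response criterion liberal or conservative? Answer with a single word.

z(H) = 0.656, z(FA) = -0.251
c = −½·(z(H) + z(FA)) = -0.2025
c < 0 → liberal criterion (biased toward responding “yes”).

liberal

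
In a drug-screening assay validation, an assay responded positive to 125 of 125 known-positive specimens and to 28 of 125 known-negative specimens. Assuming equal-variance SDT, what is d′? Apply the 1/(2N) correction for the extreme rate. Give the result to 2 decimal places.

d′ = 3.41

The hit rate is 125/125 = 1, so apply the 1/(2N) correction: H → 1 − 1/(2·125) = 0.99600.
z(H) = z(0.99600) = 2.652
z(FA) = z(0.22400) = -0.759
d' = 2.652 − (-0.759) = 3.411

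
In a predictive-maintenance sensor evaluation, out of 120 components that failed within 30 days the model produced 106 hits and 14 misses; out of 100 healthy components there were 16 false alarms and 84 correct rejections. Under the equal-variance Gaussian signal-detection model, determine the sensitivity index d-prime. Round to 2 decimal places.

d-prime = 2.19

H = 106/120 = 0.8833
FA = 16/100 = 0.1600
Φ⁻¹(H) = 1.192
Φ⁻¹(FA) = -0.994
d' = z(H) − z(FA) = 1.192 − (-0.994) = 2.186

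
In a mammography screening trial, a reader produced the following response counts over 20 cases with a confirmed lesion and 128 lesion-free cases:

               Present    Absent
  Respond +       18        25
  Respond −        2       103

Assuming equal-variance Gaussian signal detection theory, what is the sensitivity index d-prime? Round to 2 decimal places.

H = 18/20 = 0.9000
FA = 25/128 = 0.1953
z(H) = 1.282
z(FA) = -0.859
d' = z(H) − z(FA) = 1.282 − (-0.859) = 2.141

d-prime = 2.14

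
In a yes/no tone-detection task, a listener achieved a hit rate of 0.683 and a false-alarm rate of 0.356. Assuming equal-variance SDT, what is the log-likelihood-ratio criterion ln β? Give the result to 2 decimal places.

z(H) = z(0.683) = 0.476
z(FA) = z(0.356) = -0.369
ln β = −½·[z(H)² − z(FA)²] = −0.5 × (0.227 − 0.136) = -0.0455

ln β = -0.05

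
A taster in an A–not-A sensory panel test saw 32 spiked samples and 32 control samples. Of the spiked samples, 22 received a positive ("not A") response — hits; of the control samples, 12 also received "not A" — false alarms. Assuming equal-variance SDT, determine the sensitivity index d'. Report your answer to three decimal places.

d' = 0.807

H = 22/32 = 0.6875
FA = 12/32 = 0.3750
Φ⁻¹(H) = Φ⁻¹(0.6875) = 0.4888
Φ⁻¹(FA) = Φ⁻¹(0.3750) = -0.3186
d' = z(H) − z(FA) = 0.4888 − (-0.3186) = 0.8074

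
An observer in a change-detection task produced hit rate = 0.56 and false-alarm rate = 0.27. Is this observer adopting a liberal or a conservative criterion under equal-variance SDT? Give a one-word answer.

z(H) = 0.151, z(FA) = -0.613
c = −½·(z(H) + z(FA)) = 0.231
c > 0 → conservative criterion (biased toward responding “no”).

conservative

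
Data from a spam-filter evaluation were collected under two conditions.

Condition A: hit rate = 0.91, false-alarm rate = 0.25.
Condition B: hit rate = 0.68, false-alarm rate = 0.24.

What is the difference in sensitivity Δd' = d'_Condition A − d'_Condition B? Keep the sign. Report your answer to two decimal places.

Condition A: z(0.91) = 1.341, z(0.25) = -0.674, d' = 2.015
Condition B: z(0.68) = 0.468, z(0.24) = -0.706, d' = 1.174
Δd' = d'_Condition A − d'_Condition B = 2.015 − 1.174 = 0.841
Condition A has the higher sensitivity.

Δd' = 0.84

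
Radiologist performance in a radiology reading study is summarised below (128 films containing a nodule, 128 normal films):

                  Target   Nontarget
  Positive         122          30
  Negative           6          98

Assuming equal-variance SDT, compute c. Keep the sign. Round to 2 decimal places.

c = -0.48

H = 122/128 = 0.9531
FA = 30/128 = 0.2344
Φ⁻¹(H) = Φ⁻¹(0.9531) = 1.6757
Φ⁻¹(FA) = Φ⁻¹(0.2344) = -0.7244
c = −½·[z(H) + z(FA)] = −0.5 × (1.6757 + (-0.7244)) = -0.47565
c < 0: the radiologist has a liberal response bias.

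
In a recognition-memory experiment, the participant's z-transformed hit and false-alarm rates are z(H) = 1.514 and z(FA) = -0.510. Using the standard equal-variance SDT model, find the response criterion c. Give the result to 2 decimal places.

c = -0.50

c = −½·[z(H) + z(FA)] = −½·(1.514 + (-0.510)) = -0.502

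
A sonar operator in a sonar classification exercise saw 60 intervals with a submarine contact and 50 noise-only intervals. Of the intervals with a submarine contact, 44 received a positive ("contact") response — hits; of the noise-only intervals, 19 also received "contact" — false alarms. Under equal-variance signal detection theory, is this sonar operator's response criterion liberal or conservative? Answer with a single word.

liberal

z(H) = 0.623, z(FA) = -0.305
c = −½·(z(H) + z(FA)) = -0.159
c < 0 → liberal criterion (biased toward responding “yes”).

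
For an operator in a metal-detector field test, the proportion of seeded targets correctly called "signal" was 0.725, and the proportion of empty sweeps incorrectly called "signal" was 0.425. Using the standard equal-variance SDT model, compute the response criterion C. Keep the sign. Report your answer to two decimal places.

Φ⁻¹(H) = Φ⁻¹(0.725) = 0.598
Φ⁻¹(FA) = Φ⁻¹(0.425) = -0.189
c = −½·[z(H) + z(FA)] = −0.5 × (0.598 + (-0.189)) = -0.2045

C = -0.20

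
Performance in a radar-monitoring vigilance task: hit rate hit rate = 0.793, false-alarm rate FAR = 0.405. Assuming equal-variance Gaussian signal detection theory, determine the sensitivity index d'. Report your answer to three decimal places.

d' = 1.057

z(0.793) = 0.8169, z(0.405) = -0.2404
d' = z(H) − z(FA) = 0.8169 − (-0.2404) = 1.0573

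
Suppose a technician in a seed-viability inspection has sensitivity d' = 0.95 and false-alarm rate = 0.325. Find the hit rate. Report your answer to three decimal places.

hit rate = 0.690

z(false-alarm rate) = z(0.325) = -0.4538
z(H) = z(FA) + d' = -0.4538 + 0.95 = 0.4962
hit rate = Φ(0.4962) = 0.6901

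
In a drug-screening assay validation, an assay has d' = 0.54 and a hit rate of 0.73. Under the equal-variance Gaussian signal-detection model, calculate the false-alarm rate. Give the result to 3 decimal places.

false-alarm rate = 0.529

z(hit rate) = z(0.73) = 0.6128
z(FA) = z(H) − d' = 0.6128 − 0.54 = 0.0728
false-alarm rate = Φ(0.0728) = 0.5290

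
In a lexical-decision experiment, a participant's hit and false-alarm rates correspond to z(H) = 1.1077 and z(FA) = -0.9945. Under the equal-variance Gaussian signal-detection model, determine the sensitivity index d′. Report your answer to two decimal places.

d′ = 2.10

d' = z(H) − z(FA) = 1.1077 − (-0.9945) = 2.1022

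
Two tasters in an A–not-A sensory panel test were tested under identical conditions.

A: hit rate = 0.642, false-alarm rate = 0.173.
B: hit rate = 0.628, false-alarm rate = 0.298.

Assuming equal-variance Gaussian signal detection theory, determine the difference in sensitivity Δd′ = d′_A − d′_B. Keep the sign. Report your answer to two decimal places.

Δd′ = 0.45

A: z(0.642) = 0.364, z(0.173) = -0.942, d' = 1.306
B: z(0.628) = 0.327, z(0.298) = -0.530, d' = 0.857
Δd' = d'_A − d'_B = 1.306 − 0.857 = 0.449
A has the higher sensitivity.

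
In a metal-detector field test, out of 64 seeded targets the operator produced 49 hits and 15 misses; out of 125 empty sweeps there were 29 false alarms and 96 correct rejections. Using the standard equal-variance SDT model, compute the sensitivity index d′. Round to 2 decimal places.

H = 49/64 = 0.7656
FA = 29/125 = 0.2320
Φ⁻¹(H) = Φ⁻¹(0.7656) = 0.724
Φ⁻¹(FA) = Φ⁻¹(0.2320) = -0.732
d' = z(H) − z(FA) = 0.724 − (-0.732) = 1.456

d′ = 1.46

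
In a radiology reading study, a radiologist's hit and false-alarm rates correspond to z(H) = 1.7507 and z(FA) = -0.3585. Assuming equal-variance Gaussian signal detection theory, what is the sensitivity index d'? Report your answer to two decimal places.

d' = z(H) − z(FA) = 1.7507 − (-0.3585) = 2.1092

d' = 2.11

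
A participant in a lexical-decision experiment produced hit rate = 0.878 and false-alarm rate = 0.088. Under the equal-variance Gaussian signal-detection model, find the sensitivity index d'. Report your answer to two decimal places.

d' = 2.52

z(H) = 1.165
z(FA) = -1.353
d' = z(H) − z(FA) = 1.165 − (-1.353) = 2.518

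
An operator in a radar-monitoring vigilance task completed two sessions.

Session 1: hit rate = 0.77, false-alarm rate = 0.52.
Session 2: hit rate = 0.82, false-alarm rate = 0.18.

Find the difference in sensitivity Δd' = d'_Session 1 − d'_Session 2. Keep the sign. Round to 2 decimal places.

Δd' = -1.14

Session 1: z(0.77) = 0.739, z(0.52) = 0.050, d' = 0.689
Session 2: z(0.82) = 0.915, z(0.18) = -0.915, d' = 1.830
Δd' = d'_Session 1 − d'_Session 2 = 0.689 − 1.830 = -1.141
Session 2 has the higher sensitivity.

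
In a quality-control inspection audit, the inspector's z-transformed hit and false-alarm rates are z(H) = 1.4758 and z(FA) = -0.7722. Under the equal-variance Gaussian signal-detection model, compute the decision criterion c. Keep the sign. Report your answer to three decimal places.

c = -0.352

c = −½·[z(H) + z(FA)] = −½·(1.4758 + (-0.7722)) = -0.3518
c < 0: the inspector has a liberal response bias.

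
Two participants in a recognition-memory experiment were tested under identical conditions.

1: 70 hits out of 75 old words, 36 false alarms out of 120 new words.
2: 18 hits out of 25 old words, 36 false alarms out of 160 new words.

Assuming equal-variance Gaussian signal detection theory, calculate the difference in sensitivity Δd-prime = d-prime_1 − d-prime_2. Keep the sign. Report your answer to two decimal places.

1: z(0.9333) = 1.501, z(0.3000) = -0.524, d' = 2.025
2: z(0.7200) = 0.583, z(0.2250) = -0.755, d' = 1.338
Δd' = d'_1 − d'_2 = 2.025 − 1.338 = 0.687
1 has the higher sensitivity.

Δd-prime = 0.69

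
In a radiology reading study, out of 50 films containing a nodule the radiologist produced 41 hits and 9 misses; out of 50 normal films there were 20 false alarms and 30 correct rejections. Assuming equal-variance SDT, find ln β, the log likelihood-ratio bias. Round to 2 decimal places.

ln β = -0.39

H = 41/50 = 0.8200
FA = 20/50 = 0.4000
z(0.8200) = 0.915, z(0.4000) = -0.253
ln β = −½·[z(H)² − z(FA)²] = −0.5 × (0.837 − 0.064) = -0.3865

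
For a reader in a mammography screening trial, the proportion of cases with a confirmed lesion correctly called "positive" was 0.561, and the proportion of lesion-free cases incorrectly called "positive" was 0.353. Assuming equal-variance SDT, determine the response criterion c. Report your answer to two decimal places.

c = 0.11

z(0.561) = 0.1535, z(0.353) = -0.3772
c = −½·[z(H) + z(FA)] = −0.5 × (0.1535 + (-0.3772)) = 0.11185
c > 0: the reader has a conservative response bias.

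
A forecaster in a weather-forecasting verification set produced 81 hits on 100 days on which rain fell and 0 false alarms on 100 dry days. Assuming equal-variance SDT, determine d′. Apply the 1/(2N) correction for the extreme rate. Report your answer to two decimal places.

The false-alarm rate is 0/100 = 0, so apply the 1/(2N) correction: FA → 1/(2·100) = 0.00500.
z(H) = z(0.81000) = 0.878
z(FA) = z(0.00500) = -2.576
d' = 0.878 − (-2.576) = 3.454

d′ = 3.45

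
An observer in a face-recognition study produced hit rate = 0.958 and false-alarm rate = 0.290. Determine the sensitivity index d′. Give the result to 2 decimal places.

d′ = 2.28

z(H) = 1.7279
z(FA) = -0.5534
d' = z(H) − z(FA) = 1.7279 − (-0.5534) = 2.2813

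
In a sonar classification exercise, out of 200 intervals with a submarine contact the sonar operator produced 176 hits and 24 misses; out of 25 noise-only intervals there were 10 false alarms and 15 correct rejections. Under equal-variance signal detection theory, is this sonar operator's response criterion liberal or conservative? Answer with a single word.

z(H) = 1.175, z(FA) = -0.253
c = −½·(z(H) + z(FA)) = -0.461
c < 0 → liberal criterion (biased toward responding “yes”).

liberal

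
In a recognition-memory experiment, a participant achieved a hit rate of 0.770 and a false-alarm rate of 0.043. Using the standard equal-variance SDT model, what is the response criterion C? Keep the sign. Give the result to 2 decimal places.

C = 0.49

z(H) = z(0.770) = 0.7388
z(FA) = z(0.043) = -1.7169
c = −½·[z(H) + z(FA)] = −0.5 × (0.7388 + (-1.7169)) = 0.48905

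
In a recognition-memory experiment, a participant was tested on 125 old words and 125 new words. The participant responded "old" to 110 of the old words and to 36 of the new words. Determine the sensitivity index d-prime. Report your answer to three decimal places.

d-prime = 1.734

H = 110/125 = 0.8800
FA = 36/125 = 0.2880
Φ⁻¹(H) = Φ⁻¹(0.8800) = 1.1750
Φ⁻¹(FA) = Φ⁻¹(0.2880) = -0.5592
d' = z(H) − z(FA) = 1.1750 − (-0.5592) = 1.7342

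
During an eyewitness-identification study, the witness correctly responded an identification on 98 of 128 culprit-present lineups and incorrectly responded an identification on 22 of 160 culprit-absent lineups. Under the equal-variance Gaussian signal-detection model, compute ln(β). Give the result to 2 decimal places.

ln β = 0.33

H = 98/128 = 0.7656
FA = 22/160 = 0.1375
z(0.7656) = 0.724, z(0.1375) = -1.092
ln β = −½·[z(H)² − z(FA)²] = −0.5 × (0.524 − 1.192) = 0.334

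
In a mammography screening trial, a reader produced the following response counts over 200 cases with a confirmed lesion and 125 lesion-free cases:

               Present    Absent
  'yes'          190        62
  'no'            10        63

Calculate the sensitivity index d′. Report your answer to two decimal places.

d′ = 1.65

H = 190/200 = 0.9500
FA = 62/125 = 0.4960
Φ⁻¹(0.9500) = 1.6449, Φ⁻¹(0.4960) = -0.0100
d' = z(H) − z(FA) = 1.6449 − (-0.0100) = 1.6549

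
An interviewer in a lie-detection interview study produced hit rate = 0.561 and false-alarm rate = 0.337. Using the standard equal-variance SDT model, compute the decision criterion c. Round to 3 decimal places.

z(0.561) = 0.1535, z(0.337) = -0.4207
c = −½·[z(H) + z(FA)] = −0.5 × (0.1535 + (-0.4207)) = 0.1336

c = 0.134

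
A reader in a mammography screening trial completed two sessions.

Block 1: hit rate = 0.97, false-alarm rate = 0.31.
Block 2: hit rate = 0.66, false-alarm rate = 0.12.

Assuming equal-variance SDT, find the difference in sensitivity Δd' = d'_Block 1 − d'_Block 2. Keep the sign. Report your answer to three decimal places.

Block 1: z(0.97) = 1.8808, z(0.31) = -0.4959, d' = 2.3767
Block 2: z(0.66) = 0.4125, z(0.12) = -1.1750, d' = 1.5875
Δd' = d'_Block 1 − d'_Block 2 = 2.3767 − 1.5875 = 0.7892
Block 1 has the higher sensitivity.

Δd' = 0.789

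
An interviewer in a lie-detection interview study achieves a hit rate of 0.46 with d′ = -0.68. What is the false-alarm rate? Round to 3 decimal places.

false-alarm rate = 0.719

z(hit rate) = z(0.46) = -0.1004
z(FA) = z(H) − d' = -0.1004 − (-0.68) = 0.5796
false-alarm rate = Φ(0.5796) = 0.7189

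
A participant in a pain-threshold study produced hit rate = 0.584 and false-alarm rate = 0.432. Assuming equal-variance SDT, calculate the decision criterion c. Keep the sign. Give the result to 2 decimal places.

c = -0.02

z(H) = z(0.584) = 0.212
z(FA) = z(0.432) = -0.171
c = −½·[z(H) + z(FA)] = −0.5 × (0.212 + (-0.171)) = -0.0205
c < 0: the participant has a liberal response bias.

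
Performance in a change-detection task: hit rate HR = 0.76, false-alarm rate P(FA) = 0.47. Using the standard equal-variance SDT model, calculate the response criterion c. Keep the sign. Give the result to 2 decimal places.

z(0.76) = 0.706, z(0.47) = -0.075
c = −½·[z(H) + z(FA)] = −0.5 × (0.706 + (-0.075)) = -0.3155

c = -0.32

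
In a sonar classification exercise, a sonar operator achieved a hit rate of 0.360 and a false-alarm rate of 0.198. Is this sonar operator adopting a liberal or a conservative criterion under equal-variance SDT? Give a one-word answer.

z(H) = -0.358, z(FA) = -0.849
c = −½·(z(H) + z(FA)) = 0.6035
c > 0 → conservative criterion (biased toward responding “no”).

conservative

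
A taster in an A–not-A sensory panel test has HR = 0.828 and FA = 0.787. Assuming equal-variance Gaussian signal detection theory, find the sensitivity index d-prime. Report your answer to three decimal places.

d-prime = 0.150

z(H) = z(0.828) = 0.9463
z(FA) = z(0.787) = 0.7961
d' = z(H) − z(FA) = 0.9463 − 0.7961 = 0.1502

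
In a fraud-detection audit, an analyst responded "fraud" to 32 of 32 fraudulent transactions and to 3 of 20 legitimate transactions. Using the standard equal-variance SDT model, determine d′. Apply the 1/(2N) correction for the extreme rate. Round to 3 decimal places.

d′ = 3.190

The hit rate is 32/32 = 1, so apply the 1/(2N) correction: H → 1 − 1/(2·32) = 0.98438.
z(H) = z(0.98438) = 2.1540
z(FA) = z(0.15000) = -1.0364
d' = 2.1540 − (-1.0364) = 3.1904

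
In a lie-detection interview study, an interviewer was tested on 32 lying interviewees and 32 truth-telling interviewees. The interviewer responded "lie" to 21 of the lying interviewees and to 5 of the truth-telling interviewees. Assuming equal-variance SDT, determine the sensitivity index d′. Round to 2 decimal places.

d′ = 1.41

H = 21/32 = 0.6562
FA = 5/32 = 0.1562
z(H) = z(0.6562) = 0.402
z(FA) = z(0.1562) = -1.010
d' = z(H) − z(FA) = 0.402 − (-1.010) = 1.412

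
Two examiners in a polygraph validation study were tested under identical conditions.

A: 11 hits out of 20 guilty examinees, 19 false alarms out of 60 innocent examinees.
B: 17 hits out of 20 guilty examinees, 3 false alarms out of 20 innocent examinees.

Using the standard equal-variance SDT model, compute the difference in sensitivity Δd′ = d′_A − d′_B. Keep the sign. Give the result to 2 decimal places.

Δd′ = -1.47

A: z(0.5500) = 0.126, z(0.3167) = -0.477, d' = 0.603
B: z(0.8500) = 1.036, z(0.1500) = -1.036, d' = 2.072
Δd' = d'_A − d'_B = 0.603 − 2.072 = -1.469
B has the higher sensitivity.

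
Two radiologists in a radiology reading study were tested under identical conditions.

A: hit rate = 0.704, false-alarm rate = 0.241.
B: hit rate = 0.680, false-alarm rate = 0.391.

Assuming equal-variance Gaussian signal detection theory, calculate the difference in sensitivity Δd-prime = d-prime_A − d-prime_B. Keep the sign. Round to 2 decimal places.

Δd-prime = 0.49

A: z(0.704) = 0.536, z(0.241) = -0.703, d' = 1.239
B: z(0.680) = 0.468, z(0.391) = -0.277, d' = 0.745
Δd' = d'_A − d'_B = 1.239 − 0.745 = 0.494
A has the higher sensitivity.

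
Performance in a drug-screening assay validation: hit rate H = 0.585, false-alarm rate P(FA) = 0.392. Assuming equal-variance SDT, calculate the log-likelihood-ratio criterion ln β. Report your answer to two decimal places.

ln β = 0.01

z(H) = z(0.585) = 0.215
z(FA) = z(0.392) = -0.274
ln β = −½·[z(H)² − z(FA)²] = −0.5 × (0.046 − 0.075) = 0.0145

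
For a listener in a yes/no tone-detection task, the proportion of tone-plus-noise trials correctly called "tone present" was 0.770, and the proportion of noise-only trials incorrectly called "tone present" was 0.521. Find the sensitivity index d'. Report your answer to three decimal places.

z(H) = z(0.770) = 0.7388
z(FA) = z(0.521) = 0.0527
d' = z(H) − z(FA) = 0.7388 − 0.0527 = 0.6861

d' = 0.686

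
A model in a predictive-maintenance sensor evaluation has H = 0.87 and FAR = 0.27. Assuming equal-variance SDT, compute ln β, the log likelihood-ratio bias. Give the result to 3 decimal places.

z(H) = z(0.87) = 1.1264
z(FA) = z(0.27) = -0.6128
ln β = −½·[z(H)² − z(FA)²] = −0.5 × (1.2688 − 0.3755) = -0.44665

ln β = -0.447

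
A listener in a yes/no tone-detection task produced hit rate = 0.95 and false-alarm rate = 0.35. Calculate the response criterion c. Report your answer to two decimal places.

Φ⁻¹(0.95) = 1.645, Φ⁻¹(0.35) = -0.385
c = −½·[z(H) + z(FA)] = −0.5 × (1.645 + (-0.385)) = -0.630
c < 0: the listener has a liberal response bias.

c = -0.63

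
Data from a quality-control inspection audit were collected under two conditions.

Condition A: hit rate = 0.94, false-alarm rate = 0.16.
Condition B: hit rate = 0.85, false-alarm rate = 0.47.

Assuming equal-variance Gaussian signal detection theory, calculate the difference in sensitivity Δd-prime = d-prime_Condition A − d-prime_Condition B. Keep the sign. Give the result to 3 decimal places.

Δd-prime = 1.438

Condition A: z(0.94) = 1.5548, z(0.16) = -0.9945, d' = 2.5493
Condition B: z(0.85) = 1.0364, z(0.47) = -0.0753, d' = 1.1117
Δd' = d'_Condition A − d'_Condition B = 2.5493 − 1.1117 = 1.4376
Condition A has the higher sensitivity.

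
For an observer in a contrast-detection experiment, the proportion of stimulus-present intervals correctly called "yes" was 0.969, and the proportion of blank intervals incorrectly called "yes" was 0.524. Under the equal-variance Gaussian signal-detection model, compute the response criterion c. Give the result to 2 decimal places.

Φ⁻¹(H) = Φ⁻¹(0.969) = 1.866
Φ⁻¹(FA) = Φ⁻¹(0.524) = 0.060
c = −½·[z(H) + z(FA)] = −0.5 × (1.866 + 0.060) = -0.963

c = -0.96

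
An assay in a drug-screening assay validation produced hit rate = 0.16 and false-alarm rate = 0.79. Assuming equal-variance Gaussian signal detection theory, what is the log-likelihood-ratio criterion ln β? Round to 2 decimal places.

ln β = -0.17

z(0.16) = -0.994, z(0.79) = 0.806
ln β = −½·[z(H)² − z(FA)²] = −0.5 × (0.988 − 0.650) = -0.169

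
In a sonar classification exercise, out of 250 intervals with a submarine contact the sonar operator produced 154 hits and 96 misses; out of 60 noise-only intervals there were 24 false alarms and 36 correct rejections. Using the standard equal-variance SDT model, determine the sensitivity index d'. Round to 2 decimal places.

H = 154/250 = 0.6160
FA = 24/60 = 0.4000
Φ⁻¹(0.6160) = 0.295, Φ⁻¹(0.4000) = -0.253
d' = z(H) − z(FA) = 0.295 − (-0.253) = 0.548

d' = 0.55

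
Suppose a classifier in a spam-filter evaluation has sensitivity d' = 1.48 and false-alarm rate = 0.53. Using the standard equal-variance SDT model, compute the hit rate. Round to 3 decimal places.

z(false-alarm rate) = z(0.53) = 0.0753
z(H) = z(FA) + d' = 0.0753 + 1.48 = 1.5553
hit rate = Φ(1.5553) = 0.9401

hit rate = 0.940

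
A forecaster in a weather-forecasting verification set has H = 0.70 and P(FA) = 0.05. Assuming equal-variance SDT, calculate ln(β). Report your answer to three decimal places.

ln β = 1.215

z(H) = 0.5244
z(FA) = -1.6449
ln β = −½·[z(H)² − z(FA)²] = −0.5 × (0.2750 − 2.7057) = 1.21535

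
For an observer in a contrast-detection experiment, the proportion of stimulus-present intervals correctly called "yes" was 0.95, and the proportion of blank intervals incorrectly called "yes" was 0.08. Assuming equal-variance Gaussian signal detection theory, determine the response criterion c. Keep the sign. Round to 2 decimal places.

c = -0.12

z(H) = z(0.95) = 1.6449
z(FA) = z(0.08) = -1.4051
c = −½·[z(H) + z(FA)] = −0.5 × (1.6449 + (-1.4051)) = -0.1199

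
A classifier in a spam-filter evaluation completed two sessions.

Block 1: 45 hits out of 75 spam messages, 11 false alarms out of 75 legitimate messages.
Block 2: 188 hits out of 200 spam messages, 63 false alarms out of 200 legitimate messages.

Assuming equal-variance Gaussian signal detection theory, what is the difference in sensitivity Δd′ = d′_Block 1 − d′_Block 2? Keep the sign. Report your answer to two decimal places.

Δd′ = -0.73

Block 1: z(0.6000) = 0.253, z(0.1467) = -1.051, d' = 1.304
Block 2: z(0.9400) = 1.555, z(0.3150) = -0.482, d' = 2.037
Δd' = d'_Block 1 − d'_Block 2 = 1.304 − 2.037 = -0.733
Block 2 has the higher sensitivity.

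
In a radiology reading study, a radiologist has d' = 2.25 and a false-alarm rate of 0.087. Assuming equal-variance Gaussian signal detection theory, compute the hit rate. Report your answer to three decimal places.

z(false-alarm rate) = z(0.087) = -1.3595
z(H) = z(FA) + d' = -1.3595 + 2.25 = 0.8905
hit rate = Φ(0.8905) = 0.8134

hit rate = 0.813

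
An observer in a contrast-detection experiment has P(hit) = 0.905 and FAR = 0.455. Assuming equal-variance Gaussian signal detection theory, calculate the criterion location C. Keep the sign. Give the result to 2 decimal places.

C = -0.60

z(H) = z(0.905) = 1.3106
z(FA) = z(0.455) = -0.1130
c = −½·[z(H) + z(FA)] = −0.5 × (1.3106 + (-0.1130)) = -0.5988
c < 0: the observer has a liberal response bias.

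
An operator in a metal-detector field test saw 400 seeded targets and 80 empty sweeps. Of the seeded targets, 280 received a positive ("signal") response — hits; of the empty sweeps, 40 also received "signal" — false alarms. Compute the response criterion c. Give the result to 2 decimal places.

c = -0.26

H = 280/400 = 0.7000
FA = 40/80 = 0.5000
z(H) = z(0.7000) = 0.524
z(FA) = z(0.5000) = 0.000
c = −½·[z(H) + z(FA)] = −0.5 × (0.524 + 0.000) = -0.262
c < 0: the operator has a liberal response bias.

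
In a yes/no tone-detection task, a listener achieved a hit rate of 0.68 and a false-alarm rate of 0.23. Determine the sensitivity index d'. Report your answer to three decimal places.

d' = 1.207

Φ⁻¹(0.68) = 0.4677, Φ⁻¹(0.23) = -0.7388
d' = z(H) − z(FA) = 0.4677 − (-0.7388) = 1.2065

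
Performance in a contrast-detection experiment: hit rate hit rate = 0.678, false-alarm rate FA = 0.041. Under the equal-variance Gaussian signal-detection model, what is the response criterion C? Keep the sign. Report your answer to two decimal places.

C = 0.64

z(H) = z(0.678) = 0.462
z(FA) = z(0.041) = -1.739
c = −½·[z(H) + z(FA)] = −0.5 × (0.462 + (-1.739)) = 0.6385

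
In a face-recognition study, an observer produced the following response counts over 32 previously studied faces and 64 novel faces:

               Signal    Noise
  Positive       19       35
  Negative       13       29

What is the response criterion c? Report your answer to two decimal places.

c = -0.18

H = 19/32 = 0.5938
FA = 35/64 = 0.5469
z(H) = z(0.5938) = 0.237
z(FA) = z(0.5469) = 0.118
c = −½·[z(H) + z(FA)] = −0.5 × (0.237 + 0.118) = -0.1775
c < 0: the observer has a liberal response bias.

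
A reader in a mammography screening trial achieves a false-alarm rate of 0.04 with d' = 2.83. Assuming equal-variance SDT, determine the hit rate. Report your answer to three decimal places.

z(false-alarm rate) = z(0.04) = -1.7507
z(H) = z(FA) + d' = -1.7507 + 2.83 = 1.0793
hit rate = Φ(1.0793) = 0.8598

hit rate = 0.860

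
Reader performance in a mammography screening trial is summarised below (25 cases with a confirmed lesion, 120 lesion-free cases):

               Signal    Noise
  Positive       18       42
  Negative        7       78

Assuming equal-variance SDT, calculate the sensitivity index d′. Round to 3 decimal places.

d′ = 0.968

H = 18/25 = 0.7200
FA = 42/120 = 0.3500
Φ⁻¹(0.7200) = 0.5828, Φ⁻¹(0.3500) = -0.3853
d' = z(H) − z(FA) = 0.5828 − (-0.3853) = 0.9681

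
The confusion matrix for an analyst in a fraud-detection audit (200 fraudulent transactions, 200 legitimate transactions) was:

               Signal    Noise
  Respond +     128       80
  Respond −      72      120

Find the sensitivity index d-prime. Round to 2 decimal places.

H = 128/200 = 0.6400
FA = 80/200 = 0.4000
Φ⁻¹(H) = 0.3585
Φ⁻¹(FA) = -0.2533
d' = z(H) − z(FA) = 0.3585 − (-0.2533) = 0.6118

d-prime = 0.61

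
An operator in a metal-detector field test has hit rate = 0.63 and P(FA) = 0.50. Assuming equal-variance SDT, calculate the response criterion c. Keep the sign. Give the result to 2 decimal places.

c = -0.17

Φ⁻¹(H) = Φ⁻¹(0.63) = 0.332
Φ⁻¹(FA) = Φ⁻¹(0.50) = 0.000
c = −½·[z(H) + z(FA)] = −0.5 × (0.332 + 0.000) = -0.166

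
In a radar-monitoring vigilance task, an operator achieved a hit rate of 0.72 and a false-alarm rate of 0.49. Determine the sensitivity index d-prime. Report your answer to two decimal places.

z(H) = z(0.72) = 0.5828
z(FA) = z(0.49) = -0.0251
d' = z(H) − z(FA) = 0.5828 − (-0.0251) = 0.6079

d-prime = 0.61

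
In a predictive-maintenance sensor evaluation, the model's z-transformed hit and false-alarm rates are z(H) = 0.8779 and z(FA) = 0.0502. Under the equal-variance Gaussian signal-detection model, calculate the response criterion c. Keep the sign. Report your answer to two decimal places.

c = −½·[z(H) + z(FA)] = −½·(0.8779 + 0.0502) = -0.46405

c = -0.46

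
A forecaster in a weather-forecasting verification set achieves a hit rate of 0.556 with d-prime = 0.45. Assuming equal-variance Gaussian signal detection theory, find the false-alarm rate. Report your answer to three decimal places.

z(hit rate) = z(0.556) = 0.1408
z(FA) = z(H) − d' = 0.1408 − 0.45 = -0.3092
false-alarm rate = Φ(-0.3092) = 0.3786

false-alarm rate = 0.379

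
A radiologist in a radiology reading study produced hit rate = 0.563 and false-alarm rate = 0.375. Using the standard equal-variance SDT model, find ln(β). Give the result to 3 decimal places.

z(0.563) = 0.1586, z(0.375) = -0.3186
ln β = −½·[z(H)² − z(FA)²] = −0.5 × (0.0252 − 0.1015) = 0.03815

ln β = 0.038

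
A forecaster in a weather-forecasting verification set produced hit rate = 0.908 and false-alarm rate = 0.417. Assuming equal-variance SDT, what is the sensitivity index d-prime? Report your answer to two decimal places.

d-prime = 1.54

Φ⁻¹(H) = 1.329
Φ⁻¹(FA) = -0.210
d' = z(H) − z(FA) = 1.329 − (-0.210) = 1.539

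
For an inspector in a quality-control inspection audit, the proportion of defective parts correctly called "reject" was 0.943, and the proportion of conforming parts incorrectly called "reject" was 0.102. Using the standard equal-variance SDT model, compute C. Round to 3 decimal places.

C = -0.155

z(0.943) = 1.5805, z(0.102) = -1.2702
c = −½·[z(H) + z(FA)] = −0.5 × (1.5805 + (-1.2702)) = -0.15515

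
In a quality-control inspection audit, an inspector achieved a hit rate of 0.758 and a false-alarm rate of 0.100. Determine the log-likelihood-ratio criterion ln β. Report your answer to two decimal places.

z(H) = z(0.758) = 0.700
z(FA) = z(0.100) = -1.282
ln β = −½·[z(H)² − z(FA)²] = −0.5 × (0.490 − 1.644) = 0.577

ln β = 0.58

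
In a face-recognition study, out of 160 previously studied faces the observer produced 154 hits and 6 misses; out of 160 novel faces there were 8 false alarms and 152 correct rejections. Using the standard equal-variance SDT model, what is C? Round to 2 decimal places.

H = 154/160 = 0.9625
FA = 8/160 = 0.0500
z(0.9625) = 1.7805, z(0.0500) = -1.6449
c = −½·[z(H) + z(FA)] = −0.5 × (1.7805 + (-1.6449)) = -0.0678
c < 0: the observer has a liberal response bias.

C = -0.07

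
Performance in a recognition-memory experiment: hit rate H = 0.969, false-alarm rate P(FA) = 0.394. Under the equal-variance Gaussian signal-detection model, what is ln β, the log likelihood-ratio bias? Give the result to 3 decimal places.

z(H) = 1.8663
z(FA) = -0.2689
ln β = −½·[z(H)² − z(FA)²] = −0.5 × (3.4831 − 0.0723) = -1.7054

ln β = -1.705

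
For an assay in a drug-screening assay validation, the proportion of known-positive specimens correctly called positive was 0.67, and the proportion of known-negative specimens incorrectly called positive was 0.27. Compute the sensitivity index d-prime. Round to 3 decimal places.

z(H) = z(0.67) = 0.4399
z(FA) = z(0.27) = -0.6128
d' = z(H) − z(FA) = 0.4399 − (-0.6128) = 1.0527

d-prime = 1.053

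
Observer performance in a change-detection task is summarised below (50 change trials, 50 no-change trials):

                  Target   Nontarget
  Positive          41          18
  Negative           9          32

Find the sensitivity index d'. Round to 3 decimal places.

d' = 1.274

H = 41/50 = 0.8200
FA = 18/50 = 0.3600
Φ⁻¹(H) = 0.9154
Φ⁻¹(FA) = -0.3585
d' = z(H) − z(FA) = 0.9154 − (-0.3585) = 1.2739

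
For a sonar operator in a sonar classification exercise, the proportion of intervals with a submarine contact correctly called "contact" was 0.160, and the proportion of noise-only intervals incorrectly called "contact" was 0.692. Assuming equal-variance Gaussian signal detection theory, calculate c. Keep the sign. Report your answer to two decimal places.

Φ⁻¹(H) = Φ⁻¹(0.160) = -0.9945
Φ⁻¹(FA) = Φ⁻¹(0.692) = 0.5015
c = −½·[z(H) + z(FA)] = −0.5 × (-0.9945 + 0.5015) = 0.2465
c > 0: the sonar operator has a conservative response bias.

c = 0.25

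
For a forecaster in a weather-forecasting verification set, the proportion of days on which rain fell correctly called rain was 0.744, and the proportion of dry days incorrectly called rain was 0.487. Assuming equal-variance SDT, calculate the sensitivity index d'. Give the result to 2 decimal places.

d' = 0.69

Φ⁻¹(H) = Φ⁻¹(0.744) = 0.656
Φ⁻¹(FA) = Φ⁻¹(0.487) = -0.033
d' = z(H) − z(FA) = 0.656 − (-0.033) = 0.689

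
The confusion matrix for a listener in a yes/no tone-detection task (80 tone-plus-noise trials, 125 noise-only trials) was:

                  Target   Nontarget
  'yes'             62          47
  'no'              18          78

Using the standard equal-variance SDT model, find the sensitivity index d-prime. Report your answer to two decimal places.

H = 62/80 = 0.7750
FA = 47/125 = 0.3760
Φ⁻¹(H) = 0.755
Φ⁻¹(FA) = -0.316
d' = z(H) − z(FA) = 0.755 − (-0.316) = 1.071

d-prime = 1.07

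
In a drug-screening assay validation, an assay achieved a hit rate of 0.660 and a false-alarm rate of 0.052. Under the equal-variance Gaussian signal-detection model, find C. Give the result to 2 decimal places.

z(H) = z(0.660) = 0.412
z(FA) = z(0.052) = -1.626
c = −½·[z(H) + z(FA)] = −0.5 × (0.412 + (-1.626)) = 0.607
c > 0: the assay has a conservative response bias.

C = 0.61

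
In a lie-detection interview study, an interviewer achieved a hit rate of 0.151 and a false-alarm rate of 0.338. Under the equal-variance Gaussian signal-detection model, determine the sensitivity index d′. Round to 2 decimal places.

Φ⁻¹(H) = Φ⁻¹(0.151) = -1.032
Φ⁻¹(FA) = Φ⁻¹(0.338) = -0.418
d' = z(H) − z(FA) = -1.032 − (-0.418) = -0.614

d′ = -0.61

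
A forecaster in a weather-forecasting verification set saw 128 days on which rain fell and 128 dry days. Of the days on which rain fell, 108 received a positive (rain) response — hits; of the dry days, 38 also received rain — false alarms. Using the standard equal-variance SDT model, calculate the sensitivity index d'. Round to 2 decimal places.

H = 108/128 = 0.8438
FA = 38/128 = 0.2969
Φ⁻¹(H) = Φ⁻¹(0.8438) = 1.0102
Φ⁻¹(FA) = Φ⁻¹(0.2969) = -0.5333
d' = z(H) − z(FA) = 1.0102 − (-0.5333) = 1.5435

d' = 1.54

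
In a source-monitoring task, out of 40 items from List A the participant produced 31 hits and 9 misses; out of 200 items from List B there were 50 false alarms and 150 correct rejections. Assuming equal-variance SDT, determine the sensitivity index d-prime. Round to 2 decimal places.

d-prime = 1.43

H = 31/40 = 0.7750
FA = 50/200 = 0.2500
z(H) = 0.755
z(FA) = -0.674
d' = z(H) − z(FA) = 0.755 − (-0.674) = 1.429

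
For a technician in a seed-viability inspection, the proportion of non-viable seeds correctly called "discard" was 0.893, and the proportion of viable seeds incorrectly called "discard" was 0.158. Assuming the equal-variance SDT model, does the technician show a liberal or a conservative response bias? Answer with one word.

z(H) = 1.243, z(FA) = -1.003
c = −½·(z(H) + z(FA)) = -0.120
c < 0 → liberal criterion (biased toward responding “yes”).

liberal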